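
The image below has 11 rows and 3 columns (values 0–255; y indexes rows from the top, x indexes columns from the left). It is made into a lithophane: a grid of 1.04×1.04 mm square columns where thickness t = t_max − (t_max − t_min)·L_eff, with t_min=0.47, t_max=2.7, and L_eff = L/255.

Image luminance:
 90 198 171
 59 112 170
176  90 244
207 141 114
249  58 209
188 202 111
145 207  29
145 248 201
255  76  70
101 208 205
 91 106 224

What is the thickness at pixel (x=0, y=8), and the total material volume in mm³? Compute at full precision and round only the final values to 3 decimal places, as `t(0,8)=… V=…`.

span = t_max - t_min = 2.7 - 0.47 = 2.230
L(0,8) = 255, L_eff = 255/255 = 1.000000
t(0,8) = 2.7 - 2.230·1.000000 = 0.470
Σt over all 11·3 pixels = 44.5
V = pitch²·Σt = 1.04²·44.5 = 48.131

t(0,8)=0.470 V=48.131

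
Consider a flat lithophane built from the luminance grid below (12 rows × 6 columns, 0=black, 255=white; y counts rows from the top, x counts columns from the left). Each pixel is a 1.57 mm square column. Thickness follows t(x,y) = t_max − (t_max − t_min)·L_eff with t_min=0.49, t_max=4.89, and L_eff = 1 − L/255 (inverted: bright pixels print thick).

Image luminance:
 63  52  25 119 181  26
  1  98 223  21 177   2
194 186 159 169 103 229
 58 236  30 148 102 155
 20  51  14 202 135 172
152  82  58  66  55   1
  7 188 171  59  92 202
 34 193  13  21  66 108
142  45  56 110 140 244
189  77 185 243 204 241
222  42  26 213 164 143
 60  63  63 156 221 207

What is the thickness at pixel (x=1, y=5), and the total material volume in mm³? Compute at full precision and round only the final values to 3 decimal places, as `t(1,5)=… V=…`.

t(1,5)=1.905 V=443.164

span = t_max - t_min = 4.89 - 0.49 = 4.400
L(1,5) = 82, L_eff = 1 - 82/255 = 0.678431 (inverted)
t(1,5) = 4.89 - 4.400·0.678431 = 1.905
Σt over all 12·6 pixels = 229232/1275 ≈ 179.7898039
V = pitch²·Σt = 1.57²·229232/1275 = 443.164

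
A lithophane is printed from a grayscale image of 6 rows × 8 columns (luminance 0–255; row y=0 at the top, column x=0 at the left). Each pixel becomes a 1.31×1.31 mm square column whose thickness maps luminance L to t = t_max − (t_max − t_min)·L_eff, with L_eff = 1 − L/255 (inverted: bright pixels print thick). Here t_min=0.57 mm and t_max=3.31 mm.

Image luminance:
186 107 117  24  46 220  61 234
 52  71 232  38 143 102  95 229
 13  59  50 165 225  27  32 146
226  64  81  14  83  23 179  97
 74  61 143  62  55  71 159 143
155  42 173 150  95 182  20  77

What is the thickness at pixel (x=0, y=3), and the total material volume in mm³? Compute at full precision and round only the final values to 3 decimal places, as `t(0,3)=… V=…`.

span = t_max - t_min = 3.31 - 0.57 = 2.740
L(0,3) = 226, L_eff = 1 - 226/255 = 0.113725 (inverted)
t(0,3) = 3.31 - 2.740·0.113725 = 2.998
Σt over all 6·8 pixels = 349317/4250 ≈ 82.1922353
V = pitch²·Σt = 1.31²·349317/4250 = 141.050

t(0,3)=2.998 V=141.050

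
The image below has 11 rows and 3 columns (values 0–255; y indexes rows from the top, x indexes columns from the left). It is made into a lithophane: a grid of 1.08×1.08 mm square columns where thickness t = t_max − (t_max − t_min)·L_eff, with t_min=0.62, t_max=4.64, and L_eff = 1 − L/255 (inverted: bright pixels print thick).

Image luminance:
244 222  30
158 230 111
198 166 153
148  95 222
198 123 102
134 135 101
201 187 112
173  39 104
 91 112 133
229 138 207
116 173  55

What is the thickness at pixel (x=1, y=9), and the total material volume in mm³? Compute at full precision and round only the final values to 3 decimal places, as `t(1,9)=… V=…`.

t(1,9)=2.796 V=112.862

span = t_max - t_min = 4.64 - 0.62 = 4.020
L(1,9) = 138, L_eff = 1 - 138/255 = 0.458824 (inverted)
t(1,9) = 4.64 - 4.020·0.458824 = 2.796
Σt over all 11·3 pixels = 82247/850 ≈ 96.7611765
V = pitch²·Σt = 1.08²·82247/850 = 112.862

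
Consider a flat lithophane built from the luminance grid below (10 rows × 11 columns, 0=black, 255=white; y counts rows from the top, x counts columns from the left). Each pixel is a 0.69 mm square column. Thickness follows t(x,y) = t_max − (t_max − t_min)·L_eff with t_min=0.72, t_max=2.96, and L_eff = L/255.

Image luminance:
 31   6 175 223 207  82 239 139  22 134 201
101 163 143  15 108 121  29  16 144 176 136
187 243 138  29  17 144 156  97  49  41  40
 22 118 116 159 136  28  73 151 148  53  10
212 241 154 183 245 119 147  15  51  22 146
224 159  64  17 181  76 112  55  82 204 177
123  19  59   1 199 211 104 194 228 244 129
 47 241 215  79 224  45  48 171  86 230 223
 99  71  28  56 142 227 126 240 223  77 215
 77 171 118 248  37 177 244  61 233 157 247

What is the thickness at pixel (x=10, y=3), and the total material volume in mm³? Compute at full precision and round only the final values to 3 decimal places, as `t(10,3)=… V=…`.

span = t_max - t_min = 2.96 - 0.72 = 2.240
L(10,3) = 10, L_eff = 10/255 = 0.039216
t(10,3) = 2.96 - 2.240·0.039216 = 2.872
Σt over all 10·11 pixels = 429708/2125 ≈ 202.2155294
V = pitch²·Σt = 0.69²·429708/2125 = 96.275

t(10,3)=2.872 V=96.275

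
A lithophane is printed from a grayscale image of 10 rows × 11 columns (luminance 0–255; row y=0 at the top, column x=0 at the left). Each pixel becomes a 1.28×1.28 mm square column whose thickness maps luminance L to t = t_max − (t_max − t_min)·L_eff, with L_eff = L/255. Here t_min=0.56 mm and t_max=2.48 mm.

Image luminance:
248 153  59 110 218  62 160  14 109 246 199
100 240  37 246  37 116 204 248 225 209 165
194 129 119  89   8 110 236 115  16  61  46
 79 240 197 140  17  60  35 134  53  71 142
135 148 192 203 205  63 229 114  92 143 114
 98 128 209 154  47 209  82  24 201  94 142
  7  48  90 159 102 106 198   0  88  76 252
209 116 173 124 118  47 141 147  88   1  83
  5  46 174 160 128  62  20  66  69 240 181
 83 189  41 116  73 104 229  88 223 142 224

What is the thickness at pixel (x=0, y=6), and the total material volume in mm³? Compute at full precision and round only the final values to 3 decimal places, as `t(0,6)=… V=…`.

span = t_max - t_min = 2.48 - 0.56 = 1.920
L(0,6) = 7, L_eff = 7/255 = 0.027451
t(0,6) = 2.48 - 1.920·0.027451 = 2.427
Σt over all 10·11 pixels = 359572/2125 ≈ 169.2103529
V = pitch²·Σt = 1.28²·359572/2125 = 277.234

t(0,6)=2.427 V=277.234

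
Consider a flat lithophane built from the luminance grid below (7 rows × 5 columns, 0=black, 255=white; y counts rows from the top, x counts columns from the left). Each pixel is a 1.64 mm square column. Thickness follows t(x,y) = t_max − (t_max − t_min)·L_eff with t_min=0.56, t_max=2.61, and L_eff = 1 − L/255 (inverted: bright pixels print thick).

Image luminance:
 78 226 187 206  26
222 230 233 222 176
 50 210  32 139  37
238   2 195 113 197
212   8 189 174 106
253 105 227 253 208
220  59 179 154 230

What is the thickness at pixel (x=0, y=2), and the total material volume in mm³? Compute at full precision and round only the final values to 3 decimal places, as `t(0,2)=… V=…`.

t(0,2)=0.962 V=173.714

span = t_max - t_min = 2.61 - 0.56 = 2.050
L(0,2) = 50, L_eff = 1 - 50/255 = 0.803922 (inverted)
t(0,2) = 2.61 - 2.050·0.803922 = 0.962
Σt over all 7·5 pixels = 82349/1275 ≈ 64.5874510
V = pitch²·Σt = 1.64²·82349/1275 = 173.714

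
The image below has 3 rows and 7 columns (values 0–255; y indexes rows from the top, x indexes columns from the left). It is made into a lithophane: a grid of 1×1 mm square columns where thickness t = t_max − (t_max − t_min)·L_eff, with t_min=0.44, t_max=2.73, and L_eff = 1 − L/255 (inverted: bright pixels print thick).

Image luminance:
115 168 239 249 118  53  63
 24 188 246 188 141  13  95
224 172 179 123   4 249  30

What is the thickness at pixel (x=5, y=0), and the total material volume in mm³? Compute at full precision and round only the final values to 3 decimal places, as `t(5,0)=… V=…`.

span = t_max - t_min = 2.73 - 0.44 = 2.290
L(5,0) = 53, L_eff = 1 - 53/255 = 0.792157 (inverted)
t(5,0) = 2.73 - 2.290·0.792157 = 0.916
Σt over all 3·7 pixels = 895369/25500 ≈ 35.1125098
V = pitch²·Σt = 1²·895369/25500 = 35.113

t(5,0)=0.916 V=35.113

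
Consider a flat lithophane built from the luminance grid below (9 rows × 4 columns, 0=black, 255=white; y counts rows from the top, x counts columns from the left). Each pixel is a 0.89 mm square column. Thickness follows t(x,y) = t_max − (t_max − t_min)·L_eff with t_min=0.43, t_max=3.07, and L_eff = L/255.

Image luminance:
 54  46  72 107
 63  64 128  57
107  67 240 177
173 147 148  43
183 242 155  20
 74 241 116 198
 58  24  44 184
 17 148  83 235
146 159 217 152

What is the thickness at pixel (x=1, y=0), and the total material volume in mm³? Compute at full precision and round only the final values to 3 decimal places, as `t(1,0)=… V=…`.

t(1,0)=2.594 V=51.551

span = t_max - t_min = 3.07 - 0.43 = 2.640
L(1,0) = 46, L_eff = 46/255 = 0.180392
t(1,0) = 3.07 - 2.640·0.180392 = 2.594
Σt over all 9·4 pixels = 138297/2125 ≈ 65.0809412
V = pitch²·Σt = 0.89²·138297/2125 = 51.551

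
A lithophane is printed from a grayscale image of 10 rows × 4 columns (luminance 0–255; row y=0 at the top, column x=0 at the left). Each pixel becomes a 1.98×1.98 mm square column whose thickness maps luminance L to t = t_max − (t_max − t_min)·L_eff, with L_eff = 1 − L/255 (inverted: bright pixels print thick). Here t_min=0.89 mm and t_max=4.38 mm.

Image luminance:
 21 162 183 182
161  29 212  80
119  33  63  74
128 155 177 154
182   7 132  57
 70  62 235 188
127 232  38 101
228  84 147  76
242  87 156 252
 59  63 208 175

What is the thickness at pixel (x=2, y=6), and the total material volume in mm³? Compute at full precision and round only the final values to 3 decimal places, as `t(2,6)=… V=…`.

span = t_max - t_min = 4.38 - 0.89 = 3.490
L(2,6) = 38, L_eff = 1 - 38/255 = 0.850980 (inverted)
t(2,6) = 4.38 - 3.490·0.850980 = 1.410
Σt over all 10·4 pixels = 2702009/25500 ≈ 105.9611373
V = pitch²·Σt = 1.98²·2702009/25500 = 415.410

t(2,6)=1.410 V=415.410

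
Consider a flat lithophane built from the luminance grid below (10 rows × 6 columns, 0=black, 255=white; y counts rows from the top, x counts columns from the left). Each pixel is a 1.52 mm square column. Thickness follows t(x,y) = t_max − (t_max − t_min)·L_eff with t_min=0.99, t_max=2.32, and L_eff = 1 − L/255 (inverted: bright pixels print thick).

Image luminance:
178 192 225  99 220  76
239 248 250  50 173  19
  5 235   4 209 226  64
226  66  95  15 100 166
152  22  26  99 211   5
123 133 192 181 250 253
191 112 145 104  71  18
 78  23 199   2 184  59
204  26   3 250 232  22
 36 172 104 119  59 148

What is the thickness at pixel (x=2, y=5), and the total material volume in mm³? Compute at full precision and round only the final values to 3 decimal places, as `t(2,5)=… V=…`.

t(2,5)=1.991 V=228.676

span = t_max - t_min = 2.32 - 0.99 = 1.330
L(2,5) = 192, L_eff = 1 - 192/255 = 0.247059 (inverted)
t(2,5) = 2.32 - 1.330·0.247059 = 1.991
Σt over all 10·6 pixels = 630976/6375 ≈ 98.9766275
V = pitch²·Σt = 1.52²·630976/6375 = 228.676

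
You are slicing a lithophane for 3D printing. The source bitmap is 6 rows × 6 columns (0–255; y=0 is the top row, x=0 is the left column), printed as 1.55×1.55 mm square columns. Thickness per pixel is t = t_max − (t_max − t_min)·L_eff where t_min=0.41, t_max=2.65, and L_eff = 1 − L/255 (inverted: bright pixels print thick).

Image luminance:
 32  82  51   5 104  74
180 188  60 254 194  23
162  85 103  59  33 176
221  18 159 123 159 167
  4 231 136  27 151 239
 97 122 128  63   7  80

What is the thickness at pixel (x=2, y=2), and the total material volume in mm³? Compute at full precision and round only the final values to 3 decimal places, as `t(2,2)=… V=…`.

t(2,2)=1.315 V=119.815

span = t_max - t_min = 2.65 - 0.41 = 2.240
L(2,2) = 103, L_eff = 1 - 103/255 = 0.596078 (inverted)
t(2,2) = 2.65 - 2.240·0.596078 = 1.315
Σt over all 6·6 pixels = 317927/6375 ≈ 49.8709020
V = pitch²·Σt = 1.55²·317927/6375 = 119.815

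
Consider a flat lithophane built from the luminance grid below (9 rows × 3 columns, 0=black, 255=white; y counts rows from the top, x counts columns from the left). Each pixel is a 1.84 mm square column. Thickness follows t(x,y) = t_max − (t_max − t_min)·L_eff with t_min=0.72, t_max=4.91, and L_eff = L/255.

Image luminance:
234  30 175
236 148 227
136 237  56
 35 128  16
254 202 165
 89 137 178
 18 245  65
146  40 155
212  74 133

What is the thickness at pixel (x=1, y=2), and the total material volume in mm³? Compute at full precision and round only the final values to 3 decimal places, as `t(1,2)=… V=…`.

t(1,2)=1.016 V=239.048

span = t_max - t_min = 4.91 - 0.72 = 4.190
L(1,2) = 237, L_eff = 237/255 = 0.929412
t(1,2) = 4.91 - 4.190·0.929412 = 1.016
Σt over all 9·3 pixels = 300081/4250 ≈ 70.6072941
V = pitch²·Σt = 1.84²·300081/4250 = 239.048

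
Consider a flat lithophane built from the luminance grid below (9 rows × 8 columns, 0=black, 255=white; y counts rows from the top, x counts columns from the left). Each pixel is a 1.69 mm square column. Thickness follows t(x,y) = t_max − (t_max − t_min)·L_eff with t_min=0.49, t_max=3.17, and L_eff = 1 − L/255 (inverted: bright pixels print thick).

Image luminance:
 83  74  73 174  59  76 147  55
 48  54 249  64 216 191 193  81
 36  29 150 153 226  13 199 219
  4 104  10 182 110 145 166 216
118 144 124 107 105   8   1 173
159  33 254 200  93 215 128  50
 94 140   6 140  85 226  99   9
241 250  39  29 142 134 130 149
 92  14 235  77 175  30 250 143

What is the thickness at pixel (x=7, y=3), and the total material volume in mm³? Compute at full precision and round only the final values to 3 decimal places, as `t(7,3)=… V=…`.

span = t_max - t_min = 3.17 - 0.49 = 2.680
L(7,3) = 216, L_eff = 1 - 216/255 = 0.152941 (inverted)
t(7,3) = 3.17 - 2.680·0.152941 = 2.760
Σt over all 9·8 pixels = 53586/425 ≈ 126.0847059
V = pitch²·Σt = 1.69²·53586/425 = 360.111

t(7,3)=2.760 V=360.111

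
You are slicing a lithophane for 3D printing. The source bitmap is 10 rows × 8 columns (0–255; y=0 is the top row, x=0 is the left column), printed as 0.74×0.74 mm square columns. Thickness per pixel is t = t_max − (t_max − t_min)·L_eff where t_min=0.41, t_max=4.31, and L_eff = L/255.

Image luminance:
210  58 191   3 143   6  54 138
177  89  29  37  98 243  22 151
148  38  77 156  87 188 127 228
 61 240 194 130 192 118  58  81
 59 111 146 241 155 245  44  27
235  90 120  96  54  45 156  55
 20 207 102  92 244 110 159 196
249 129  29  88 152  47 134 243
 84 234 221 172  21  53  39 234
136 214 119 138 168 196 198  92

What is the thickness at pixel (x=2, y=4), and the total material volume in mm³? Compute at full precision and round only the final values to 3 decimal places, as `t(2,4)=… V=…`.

t(2,4)=2.077 V=103.630

span = t_max - t_min = 4.31 - 0.41 = 3.900
L(2,4) = 146, L_eff = 146/255 = 0.572549
t(2,4) = 4.31 - 3.900·0.572549 = 2.077
Σt over all 10·8 pixels = 160857/850 ≈ 189.2435294
V = pitch²·Σt = 0.74²·160857/850 = 103.630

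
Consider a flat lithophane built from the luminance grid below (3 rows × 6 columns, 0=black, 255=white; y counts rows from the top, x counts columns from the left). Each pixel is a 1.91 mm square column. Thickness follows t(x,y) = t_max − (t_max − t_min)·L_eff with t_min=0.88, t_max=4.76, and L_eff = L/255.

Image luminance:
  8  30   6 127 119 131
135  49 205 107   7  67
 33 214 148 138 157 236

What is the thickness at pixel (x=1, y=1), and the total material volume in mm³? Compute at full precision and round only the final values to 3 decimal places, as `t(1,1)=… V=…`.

span = t_max - t_min = 4.76 - 0.88 = 3.880
L(1,1) = 49, L_eff = 49/255 = 0.192157
t(1,1) = 4.76 - 3.880·0.192157 = 4.014
Σt over all 3·6 pixels = 120087/2125 ≈ 56.5115294
V = pitch²·Σt = 1.91²·120087/2125 = 206.160

t(1,1)=4.014 V=206.160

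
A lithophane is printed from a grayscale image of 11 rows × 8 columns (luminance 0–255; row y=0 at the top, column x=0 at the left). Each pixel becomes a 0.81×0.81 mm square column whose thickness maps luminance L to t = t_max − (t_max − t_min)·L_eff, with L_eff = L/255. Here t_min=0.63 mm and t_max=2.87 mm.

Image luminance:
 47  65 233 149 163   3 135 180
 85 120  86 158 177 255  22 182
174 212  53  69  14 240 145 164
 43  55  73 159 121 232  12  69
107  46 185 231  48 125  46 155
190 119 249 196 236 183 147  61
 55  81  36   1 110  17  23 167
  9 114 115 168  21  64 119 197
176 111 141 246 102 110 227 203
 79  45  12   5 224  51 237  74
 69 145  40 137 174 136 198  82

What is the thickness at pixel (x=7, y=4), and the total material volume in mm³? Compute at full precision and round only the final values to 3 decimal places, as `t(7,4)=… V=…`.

t(7,4)=1.508 V=104.959

span = t_max - t_min = 2.87 - 0.63 = 2.240
L(7,4) = 155, L_eff = 155/255 = 0.607843
t(7,4) = 2.87 - 2.240·0.607843 = 1.508
Σt over all 11·8 pixels = 11998/75 ≈ 159.9733333
V = pitch²·Σt = 0.81²·11998/75 = 104.959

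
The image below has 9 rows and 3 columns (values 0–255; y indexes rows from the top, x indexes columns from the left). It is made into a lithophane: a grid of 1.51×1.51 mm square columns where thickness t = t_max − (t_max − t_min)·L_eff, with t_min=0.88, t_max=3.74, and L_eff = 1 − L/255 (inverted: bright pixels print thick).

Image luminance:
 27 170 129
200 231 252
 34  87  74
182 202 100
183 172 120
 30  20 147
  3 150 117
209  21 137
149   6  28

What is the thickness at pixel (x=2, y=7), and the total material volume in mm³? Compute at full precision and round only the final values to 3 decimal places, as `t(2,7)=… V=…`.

t(2,7)=2.417 V=135.497

span = t_max - t_min = 3.74 - 0.88 = 2.860
L(2,7) = 137, L_eff = 1 - 137/255 = 0.462745 (inverted)
t(2,7) = 3.74 - 2.860·0.462745 = 2.417
Σt over all 9·3 pixels = 25256/425 ≈ 59.4258824
V = pitch²·Σt = 1.51²·25256/425 = 135.497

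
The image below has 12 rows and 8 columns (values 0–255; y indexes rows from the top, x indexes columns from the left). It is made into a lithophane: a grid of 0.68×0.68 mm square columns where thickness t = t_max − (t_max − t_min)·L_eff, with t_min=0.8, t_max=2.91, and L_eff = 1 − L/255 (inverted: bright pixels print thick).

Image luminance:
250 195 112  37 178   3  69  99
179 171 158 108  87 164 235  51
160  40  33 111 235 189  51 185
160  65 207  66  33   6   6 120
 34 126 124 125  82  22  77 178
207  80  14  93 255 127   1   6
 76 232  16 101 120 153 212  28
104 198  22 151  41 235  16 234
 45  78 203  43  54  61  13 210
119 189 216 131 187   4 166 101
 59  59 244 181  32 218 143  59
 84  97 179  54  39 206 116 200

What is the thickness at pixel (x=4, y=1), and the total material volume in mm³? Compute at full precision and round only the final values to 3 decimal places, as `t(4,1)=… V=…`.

t(4,1)=1.520 V=77.764

span = t_max - t_min = 2.91 - 0.8 = 2.110
L(4,1) = 87, L_eff = 1 - 87/255 = 0.658824 (inverted)
t(4,1) = 2.91 - 2.110·0.658824 = 1.520
Σt over all 12·8 pixels = 1429491/8500 ≈ 168.1754118
V = pitch²·Σt = 0.68²·1429491/8500 = 77.764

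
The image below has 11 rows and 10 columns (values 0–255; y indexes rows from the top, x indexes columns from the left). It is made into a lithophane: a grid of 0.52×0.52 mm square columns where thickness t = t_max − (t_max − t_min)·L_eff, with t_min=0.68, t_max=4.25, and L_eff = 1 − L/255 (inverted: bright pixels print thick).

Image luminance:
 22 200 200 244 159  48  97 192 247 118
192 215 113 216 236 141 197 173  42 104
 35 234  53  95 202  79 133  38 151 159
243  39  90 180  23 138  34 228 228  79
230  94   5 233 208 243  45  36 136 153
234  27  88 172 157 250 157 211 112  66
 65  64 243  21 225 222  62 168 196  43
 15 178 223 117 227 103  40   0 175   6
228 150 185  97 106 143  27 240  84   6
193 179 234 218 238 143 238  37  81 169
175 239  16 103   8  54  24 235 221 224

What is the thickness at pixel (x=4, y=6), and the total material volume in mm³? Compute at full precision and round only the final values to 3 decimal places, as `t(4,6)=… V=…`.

t(4,6)=3.830 V=77.623

span = t_max - t_min = 4.25 - 0.68 = 3.570
L(4,6) = 225, L_eff = 1 - 225/255 = 0.117647 (inverted)
t(4,6) = 4.25 - 3.570·0.117647 = 3.830
Σt over all 11·10 pixels = 287.068
V = pitch²·Σt = 0.52²·287.068 = 77.623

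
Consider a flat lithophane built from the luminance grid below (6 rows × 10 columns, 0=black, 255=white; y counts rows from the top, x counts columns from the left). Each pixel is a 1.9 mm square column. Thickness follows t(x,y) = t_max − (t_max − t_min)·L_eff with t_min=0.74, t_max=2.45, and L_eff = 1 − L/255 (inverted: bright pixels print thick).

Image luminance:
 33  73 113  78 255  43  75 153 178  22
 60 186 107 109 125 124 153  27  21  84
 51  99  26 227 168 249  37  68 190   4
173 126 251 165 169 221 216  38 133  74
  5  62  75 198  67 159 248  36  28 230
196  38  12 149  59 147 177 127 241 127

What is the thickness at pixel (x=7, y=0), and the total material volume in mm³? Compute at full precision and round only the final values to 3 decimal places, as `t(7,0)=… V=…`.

t(7,0)=1.766 V=331.799

span = t_max - t_min = 2.45 - 0.74 = 1.710
L(7,0) = 153, L_eff = 1 - 153/255 = 0.400000 (inverted)
t(7,0) = 2.45 - 1.710·0.400000 = 1.766
Σt over all 6·10 pixels = 156249/1700 ≈ 91.9111765
V = pitch²·Σt = 1.9²·156249/1700 = 331.799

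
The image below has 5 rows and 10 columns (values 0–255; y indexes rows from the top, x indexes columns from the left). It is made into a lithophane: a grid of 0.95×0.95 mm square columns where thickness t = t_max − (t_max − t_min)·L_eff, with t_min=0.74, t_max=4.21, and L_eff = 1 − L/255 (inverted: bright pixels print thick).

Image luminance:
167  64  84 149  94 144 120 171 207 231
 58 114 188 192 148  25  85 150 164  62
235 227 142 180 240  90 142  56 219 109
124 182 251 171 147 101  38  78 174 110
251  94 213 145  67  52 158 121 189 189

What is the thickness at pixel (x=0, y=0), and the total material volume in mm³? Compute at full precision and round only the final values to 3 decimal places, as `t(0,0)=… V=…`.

span = t_max - t_min = 4.21 - 0.74 = 3.470
L(0,0) = 167, L_eff = 1 - 167/255 = 0.345098 (inverted)
t(0,0) = 4.21 - 3.470·0.345098 = 3.013
Σt over all 5·10 pixels = 852841/6375 ≈ 133.7789804
V = pitch²·Σt = 0.95²·852841/6375 = 120.736

t(0,0)=3.013 V=120.736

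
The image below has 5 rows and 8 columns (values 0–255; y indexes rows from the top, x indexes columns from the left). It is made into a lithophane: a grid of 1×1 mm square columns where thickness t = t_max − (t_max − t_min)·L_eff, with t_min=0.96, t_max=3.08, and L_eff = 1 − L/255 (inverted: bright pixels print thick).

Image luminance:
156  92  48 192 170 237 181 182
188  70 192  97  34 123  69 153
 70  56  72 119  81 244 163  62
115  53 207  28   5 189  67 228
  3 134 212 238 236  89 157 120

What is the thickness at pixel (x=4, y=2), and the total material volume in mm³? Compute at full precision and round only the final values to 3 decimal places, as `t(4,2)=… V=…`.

t(4,2)=1.633 V=81.066

span = t_max - t_min = 3.08 - 0.96 = 2.120
L(4,2) = 81, L_eff = 1 - 81/255 = 0.682353 (inverted)
t(4,2) = 3.08 - 2.120·0.682353 = 1.633
Σt over all 5·8 pixels = 516796/6375 ≈ 81.0660392
V = pitch²·Σt = 1²·516796/6375 = 81.066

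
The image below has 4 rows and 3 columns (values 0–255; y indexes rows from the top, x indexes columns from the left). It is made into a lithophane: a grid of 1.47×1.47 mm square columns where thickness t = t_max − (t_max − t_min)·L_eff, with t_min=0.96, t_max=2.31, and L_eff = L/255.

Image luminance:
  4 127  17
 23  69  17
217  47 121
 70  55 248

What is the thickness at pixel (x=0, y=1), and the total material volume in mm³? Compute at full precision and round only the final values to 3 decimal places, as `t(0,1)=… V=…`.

t(0,1)=2.188 V=48.288

span = t_max - t_min = 2.31 - 0.96 = 1.350
L(0,1) = 23, L_eff = 23/255 = 0.090196
t(0,1) = 2.31 - 1.350·0.090196 = 2.188
Σt over all 4·3 pixels = 37989/1700 ≈ 22.3464706
V = pitch²·Σt = 1.47²·37989/1700 = 48.288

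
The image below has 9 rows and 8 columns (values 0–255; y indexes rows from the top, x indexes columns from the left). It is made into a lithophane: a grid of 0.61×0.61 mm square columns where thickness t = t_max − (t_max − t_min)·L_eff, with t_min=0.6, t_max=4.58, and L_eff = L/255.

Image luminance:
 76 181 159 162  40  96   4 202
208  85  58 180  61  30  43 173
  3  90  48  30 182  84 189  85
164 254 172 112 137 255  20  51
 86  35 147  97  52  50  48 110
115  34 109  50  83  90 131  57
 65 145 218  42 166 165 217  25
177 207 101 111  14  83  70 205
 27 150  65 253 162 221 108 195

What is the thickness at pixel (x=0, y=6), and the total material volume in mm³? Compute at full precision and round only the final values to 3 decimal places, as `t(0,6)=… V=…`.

t(0,6)=3.565 V=75.545

span = t_max - t_min = 4.58 - 0.6 = 3.980
L(0,6) = 65, L_eff = 65/255 = 0.254902
t(0,6) = 4.58 - 3.980·0.254902 = 3.565
Σt over all 9·8 pixels = 258856/1275 ≈ 203.0243137
V = pitch²·Σt = 0.61²·258856/1275 = 75.545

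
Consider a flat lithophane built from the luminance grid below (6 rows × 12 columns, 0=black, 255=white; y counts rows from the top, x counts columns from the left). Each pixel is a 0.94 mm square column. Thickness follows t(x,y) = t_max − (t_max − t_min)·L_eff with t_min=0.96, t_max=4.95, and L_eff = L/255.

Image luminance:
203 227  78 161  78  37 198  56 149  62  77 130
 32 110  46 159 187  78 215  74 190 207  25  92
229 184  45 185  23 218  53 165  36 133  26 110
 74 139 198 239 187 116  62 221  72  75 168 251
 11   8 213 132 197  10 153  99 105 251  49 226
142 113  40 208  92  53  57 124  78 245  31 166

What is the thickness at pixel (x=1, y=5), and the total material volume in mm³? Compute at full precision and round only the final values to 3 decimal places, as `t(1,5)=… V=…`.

span = t_max - t_min = 4.95 - 0.96 = 3.990
L(1,5) = 113, L_eff = 113/255 = 0.443137
t(1,5) = 4.95 - 3.990·0.443137 = 3.182
Σt over all 6·12 pixels = 1847961/8500 ≈ 217.4071765
V = pitch²·Σt = 0.94²·1847961/8500 = 192.101

t(1,5)=3.182 V=192.101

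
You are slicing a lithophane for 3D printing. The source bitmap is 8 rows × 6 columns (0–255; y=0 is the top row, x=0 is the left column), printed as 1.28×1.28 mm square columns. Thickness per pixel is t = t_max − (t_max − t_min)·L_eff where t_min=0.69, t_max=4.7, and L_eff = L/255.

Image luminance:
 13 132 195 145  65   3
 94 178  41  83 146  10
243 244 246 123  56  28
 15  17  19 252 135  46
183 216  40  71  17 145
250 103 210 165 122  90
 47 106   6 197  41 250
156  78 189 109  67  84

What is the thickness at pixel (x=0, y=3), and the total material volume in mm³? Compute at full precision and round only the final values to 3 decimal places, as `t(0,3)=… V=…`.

span = t_max - t_min = 4.7 - 0.69 = 4.010
L(0,3) = 15, L_eff = 15/255 = 0.058824
t(0,3) = 4.7 - 4.010·0.058824 = 4.464
Σt over all 8·6 pixels = 3558929/25500 ≈ 139.5658431
V = pitch²·Σt = 1.28²·3558929/25500 = 228.665

t(0,3)=4.464 V=228.665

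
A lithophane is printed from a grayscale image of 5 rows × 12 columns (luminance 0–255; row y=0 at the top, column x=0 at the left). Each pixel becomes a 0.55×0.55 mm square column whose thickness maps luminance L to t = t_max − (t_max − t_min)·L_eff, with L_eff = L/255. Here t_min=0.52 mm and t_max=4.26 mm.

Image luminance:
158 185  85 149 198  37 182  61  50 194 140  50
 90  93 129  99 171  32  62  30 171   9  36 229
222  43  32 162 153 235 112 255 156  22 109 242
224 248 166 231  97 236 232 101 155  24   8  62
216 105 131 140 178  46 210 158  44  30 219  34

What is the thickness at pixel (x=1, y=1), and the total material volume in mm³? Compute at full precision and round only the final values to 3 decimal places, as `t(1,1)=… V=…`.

t(1,1)=2.896 V=43.254

span = t_max - t_min = 4.26 - 0.52 = 3.740
L(1,1) = 93, L_eff = 93/255 = 0.364706
t(1,1) = 4.26 - 3.740·0.364706 = 2.896
Σt over all 5·12 pixels = 53621/375 ≈ 142.9893333
V = pitch²·Σt = 0.55²·53621/375 = 43.254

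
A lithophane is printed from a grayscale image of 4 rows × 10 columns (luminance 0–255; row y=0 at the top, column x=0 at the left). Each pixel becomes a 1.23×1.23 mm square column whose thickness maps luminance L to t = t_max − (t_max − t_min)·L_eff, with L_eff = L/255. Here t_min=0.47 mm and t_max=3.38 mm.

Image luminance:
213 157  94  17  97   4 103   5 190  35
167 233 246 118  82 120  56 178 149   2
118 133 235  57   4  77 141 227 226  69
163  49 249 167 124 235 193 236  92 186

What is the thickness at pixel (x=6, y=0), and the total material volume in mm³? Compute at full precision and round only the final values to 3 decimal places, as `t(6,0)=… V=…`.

t(6,0)=2.205 V=113.955

span = t_max - t_min = 3.38 - 0.47 = 2.910
L(6,0) = 103, L_eff = 103/255 = 0.403922
t(6,0) = 3.38 - 2.910·0.403922 = 2.205
Σt over all 4·10 pixels = 640241/8500 ≈ 75.3224706
V = pitch²·Σt = 1.23²·640241/8500 = 113.955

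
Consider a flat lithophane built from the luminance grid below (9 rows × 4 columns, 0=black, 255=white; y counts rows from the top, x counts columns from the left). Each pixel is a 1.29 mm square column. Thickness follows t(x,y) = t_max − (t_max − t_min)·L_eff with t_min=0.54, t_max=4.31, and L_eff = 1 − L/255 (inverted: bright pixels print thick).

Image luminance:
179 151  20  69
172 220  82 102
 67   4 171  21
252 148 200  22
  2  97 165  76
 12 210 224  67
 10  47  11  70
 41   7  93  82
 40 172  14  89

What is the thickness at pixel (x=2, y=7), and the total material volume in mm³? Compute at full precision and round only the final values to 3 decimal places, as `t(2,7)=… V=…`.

t(2,7)=1.915 V=116.220

span = t_max - t_min = 4.31 - 0.54 = 3.770
L(2,7) = 93, L_eff = 1 - 93/255 = 0.635294 (inverted)
t(2,7) = 4.31 - 3.770·0.635294 = 1.915
Σt over all 9·4 pixels = 1780913/25500 ≈ 69.8397255
V = pitch²·Σt = 1.29²·1780913/25500 = 116.220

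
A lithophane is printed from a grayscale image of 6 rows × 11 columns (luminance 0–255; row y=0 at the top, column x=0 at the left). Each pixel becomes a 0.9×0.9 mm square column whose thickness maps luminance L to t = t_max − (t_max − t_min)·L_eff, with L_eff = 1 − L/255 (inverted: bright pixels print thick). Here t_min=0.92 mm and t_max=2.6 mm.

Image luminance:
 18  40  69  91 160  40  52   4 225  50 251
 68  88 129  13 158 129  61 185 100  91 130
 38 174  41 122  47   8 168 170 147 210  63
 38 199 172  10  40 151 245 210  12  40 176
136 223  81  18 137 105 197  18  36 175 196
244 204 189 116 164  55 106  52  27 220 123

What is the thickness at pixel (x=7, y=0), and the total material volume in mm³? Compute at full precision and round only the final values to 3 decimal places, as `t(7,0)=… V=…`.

span = t_max - t_min = 2.6 - 0.92 = 1.680
L(7,0) = 4, L_eff = 1 - 4/255 = 0.984314 (inverted)
t(7,0) = 2.6 - 1.680·0.984314 = 0.946
Σt over all 6·11 pixels = 9336/85 ≈ 109.8352941
V = pitch²·Σt = 0.9²·9336/85 = 88.967

t(7,0)=0.946 V=88.967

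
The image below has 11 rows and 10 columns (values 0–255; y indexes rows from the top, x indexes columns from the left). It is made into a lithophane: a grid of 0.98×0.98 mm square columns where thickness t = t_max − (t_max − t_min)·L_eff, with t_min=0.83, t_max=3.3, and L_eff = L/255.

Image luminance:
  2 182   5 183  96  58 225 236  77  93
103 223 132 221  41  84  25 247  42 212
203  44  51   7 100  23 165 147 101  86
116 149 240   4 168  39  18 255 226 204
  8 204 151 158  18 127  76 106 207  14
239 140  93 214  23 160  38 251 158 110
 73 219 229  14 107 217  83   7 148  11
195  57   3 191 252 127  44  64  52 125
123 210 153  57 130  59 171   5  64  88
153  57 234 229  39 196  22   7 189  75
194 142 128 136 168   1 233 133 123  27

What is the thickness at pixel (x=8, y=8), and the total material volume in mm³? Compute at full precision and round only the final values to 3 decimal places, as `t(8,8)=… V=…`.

span = t_max - t_min = 3.3 - 0.83 = 2.470
L(8,8) = 64, L_eff = 64/255 = 0.250980
t(8,8) = 3.3 - 2.470·0.250980 = 2.680
Σt over all 11·10 pixels = 501898/2125 ≈ 236.1872941
V = pitch²·Σt = 0.98²·501898/2125 = 226.834

t(8,8)=2.680 V=226.834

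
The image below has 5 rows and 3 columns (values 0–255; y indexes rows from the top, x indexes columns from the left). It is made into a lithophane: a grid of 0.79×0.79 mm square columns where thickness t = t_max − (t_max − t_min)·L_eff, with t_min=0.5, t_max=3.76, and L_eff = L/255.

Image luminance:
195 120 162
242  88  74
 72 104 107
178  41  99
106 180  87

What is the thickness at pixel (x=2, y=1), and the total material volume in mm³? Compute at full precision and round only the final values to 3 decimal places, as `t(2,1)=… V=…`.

span = t_max - t_min = 3.76 - 0.5 = 3.260
L(2,1) = 74, L_eff = 74/255 = 0.290196
t(2,1) = 3.76 - 3.260·0.290196 = 2.814
Σt over all 5·3 pixels = 83347/2550 ≈ 32.6850980
V = pitch²·Σt = 0.79²·83347/2550 = 20.399

t(2,1)=2.814 V=20.399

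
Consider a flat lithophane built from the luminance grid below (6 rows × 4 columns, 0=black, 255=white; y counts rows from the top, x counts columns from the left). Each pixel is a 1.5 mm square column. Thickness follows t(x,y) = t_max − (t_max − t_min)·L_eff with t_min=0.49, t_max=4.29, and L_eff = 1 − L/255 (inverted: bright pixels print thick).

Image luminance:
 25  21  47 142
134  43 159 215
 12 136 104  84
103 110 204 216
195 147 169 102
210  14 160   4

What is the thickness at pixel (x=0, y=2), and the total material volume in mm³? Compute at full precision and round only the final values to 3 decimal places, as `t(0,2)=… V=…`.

span = t_max - t_min = 4.29 - 0.49 = 3.800
L(0,2) = 12, L_eff = 1 - 12/255 = 0.952941 (inverted)
t(0,2) = 4.29 - 3.800·0.952941 = 0.669
Σt over all 6·4 pixels = 67358/1275 ≈ 52.8298039
V = pitch²·Σt = 1.5²·67358/1275 = 118.867

t(0,2)=0.669 V=118.867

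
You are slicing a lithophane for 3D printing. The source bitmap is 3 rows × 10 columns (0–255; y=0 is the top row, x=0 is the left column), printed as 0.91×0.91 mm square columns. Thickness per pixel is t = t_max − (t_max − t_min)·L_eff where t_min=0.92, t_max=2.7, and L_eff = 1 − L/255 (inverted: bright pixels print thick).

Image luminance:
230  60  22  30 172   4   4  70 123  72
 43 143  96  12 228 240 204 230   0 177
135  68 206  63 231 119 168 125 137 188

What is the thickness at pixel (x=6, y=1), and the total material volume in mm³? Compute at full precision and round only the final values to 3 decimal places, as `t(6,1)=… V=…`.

t(6,1)=2.344 V=43.665

span = t_max - t_min = 2.7 - 0.92 = 1.780
L(6,1) = 204, L_eff = 1 - 204/255 = 0.200000 (inverted)
t(6,1) = 2.7 - 1.780·0.200000 = 2.344
Σt over all 3·10 pixels = 4482/85 ≈ 52.7294118
V = pitch²·Σt = 0.91²·4482/85 = 43.665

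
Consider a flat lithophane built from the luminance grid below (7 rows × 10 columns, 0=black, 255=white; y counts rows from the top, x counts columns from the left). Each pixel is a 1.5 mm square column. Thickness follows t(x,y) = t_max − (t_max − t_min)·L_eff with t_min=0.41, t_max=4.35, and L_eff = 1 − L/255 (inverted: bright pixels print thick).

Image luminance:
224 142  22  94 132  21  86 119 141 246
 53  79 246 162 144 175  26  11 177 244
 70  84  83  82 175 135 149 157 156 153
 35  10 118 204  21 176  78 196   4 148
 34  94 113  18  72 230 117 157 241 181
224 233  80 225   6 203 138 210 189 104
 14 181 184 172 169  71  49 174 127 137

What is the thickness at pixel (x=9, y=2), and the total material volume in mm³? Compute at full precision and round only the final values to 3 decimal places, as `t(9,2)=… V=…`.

t(9,2)=2.774 V=374.850

span = t_max - t_min = 4.35 - 0.41 = 3.940
L(9,2) = 153, L_eff = 1 - 153/255 = 0.400000 (inverted)
t(9,2) = 4.35 - 3.940·0.400000 = 2.774
Σt over all 7·10 pixels = 166.6
V = pitch²·Σt = 1.5²·166.6 = 374.850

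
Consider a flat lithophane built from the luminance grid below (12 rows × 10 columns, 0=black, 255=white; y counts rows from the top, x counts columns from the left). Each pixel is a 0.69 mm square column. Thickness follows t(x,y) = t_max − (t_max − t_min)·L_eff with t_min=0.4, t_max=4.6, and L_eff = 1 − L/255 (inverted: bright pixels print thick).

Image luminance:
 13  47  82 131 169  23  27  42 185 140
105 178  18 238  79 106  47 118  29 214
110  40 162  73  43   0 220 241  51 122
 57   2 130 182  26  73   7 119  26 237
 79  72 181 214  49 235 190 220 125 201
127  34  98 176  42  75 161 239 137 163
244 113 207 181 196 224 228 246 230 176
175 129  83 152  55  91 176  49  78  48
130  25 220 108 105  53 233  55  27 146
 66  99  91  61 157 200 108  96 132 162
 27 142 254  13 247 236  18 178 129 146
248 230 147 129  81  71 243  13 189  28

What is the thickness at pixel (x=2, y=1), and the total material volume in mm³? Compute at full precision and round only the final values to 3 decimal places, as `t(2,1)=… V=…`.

span = t_max - t_min = 4.6 - 0.4 = 4.200
L(2,1) = 18, L_eff = 1 - 18/255 = 0.929412 (inverted)
t(2,1) = 4.6 - 4.200·0.929412 = 0.696
Σt over all 12·10 pixels = 124378/425 ≈ 292.6541176
V = pitch²·Σt = 0.69²·124378/425 = 139.333

t(2,1)=0.696 V=139.333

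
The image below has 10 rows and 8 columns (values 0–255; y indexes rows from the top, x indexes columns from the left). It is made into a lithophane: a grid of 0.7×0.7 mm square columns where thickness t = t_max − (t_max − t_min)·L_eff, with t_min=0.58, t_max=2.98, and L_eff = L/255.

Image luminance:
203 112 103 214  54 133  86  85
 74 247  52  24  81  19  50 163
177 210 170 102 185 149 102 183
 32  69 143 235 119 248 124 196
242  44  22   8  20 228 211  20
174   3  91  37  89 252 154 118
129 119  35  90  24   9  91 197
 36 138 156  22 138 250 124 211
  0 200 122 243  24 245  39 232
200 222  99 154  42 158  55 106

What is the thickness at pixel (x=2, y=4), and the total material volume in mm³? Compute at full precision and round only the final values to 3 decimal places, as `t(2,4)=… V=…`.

span = t_max - t_min = 2.98 - 0.58 = 2.400
L(2,4) = 22, L_eff = 22/255 = 0.086275
t(2,4) = 2.98 - 2.400·0.086275 = 2.773
Σt over all 10·8 pixels = 62252/425 ≈ 146.4752941
V = pitch²·Σt = 0.7²·62252/425 = 71.773

t(2,4)=2.773 V=71.773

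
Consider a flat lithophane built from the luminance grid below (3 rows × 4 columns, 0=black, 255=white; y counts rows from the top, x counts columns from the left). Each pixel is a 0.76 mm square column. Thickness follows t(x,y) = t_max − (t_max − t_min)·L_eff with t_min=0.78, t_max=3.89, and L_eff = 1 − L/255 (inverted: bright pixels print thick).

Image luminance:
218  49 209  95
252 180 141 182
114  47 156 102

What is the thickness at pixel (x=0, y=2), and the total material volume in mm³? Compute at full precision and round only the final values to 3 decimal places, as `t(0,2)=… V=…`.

t(0,2)=2.170 V=17.699

span = t_max - t_min = 3.89 - 0.78 = 3.110
L(0,2) = 114, L_eff = 1 - 114/255 = 0.552941 (inverted)
t(0,2) = 3.89 - 3.110·0.552941 = 2.170
Σt over all 3·4 pixels = 6251/204 ≈ 30.6421569
V = pitch²·Σt = 0.76²·6251/204 = 17.699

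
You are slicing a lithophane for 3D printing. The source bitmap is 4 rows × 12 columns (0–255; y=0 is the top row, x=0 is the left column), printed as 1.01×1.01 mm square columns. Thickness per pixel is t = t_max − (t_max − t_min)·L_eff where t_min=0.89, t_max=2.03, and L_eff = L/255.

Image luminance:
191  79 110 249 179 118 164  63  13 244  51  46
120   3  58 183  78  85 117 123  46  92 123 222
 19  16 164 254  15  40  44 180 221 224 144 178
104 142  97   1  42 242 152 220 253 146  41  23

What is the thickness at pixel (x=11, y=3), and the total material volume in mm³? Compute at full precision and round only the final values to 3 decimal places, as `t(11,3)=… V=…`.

t(11,3)=1.927 V=73.317

span = t_max - t_min = 2.03 - 0.89 = 1.140
L(11,3) = 23, L_eff = 23/255 = 0.090196
t(11,3) = 2.03 - 1.140·0.090196 = 1.927
Σt over all 4·12 pixels = 305459/4250 ≈ 71.8727059
V = pitch²·Σt = 1.01²·305459/4250 = 73.317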